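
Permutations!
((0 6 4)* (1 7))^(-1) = (0 4 6)(1 7) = ((0 6 4)(1 7))^(-1)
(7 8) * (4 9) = [0, 1, 2, 3, 9, 5, 6, 8, 7, 4] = (4 9)(7 8)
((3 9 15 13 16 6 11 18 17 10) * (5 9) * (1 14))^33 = (18)(1 14)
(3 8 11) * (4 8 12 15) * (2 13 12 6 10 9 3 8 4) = (2 13 12 15)(3 6 10 9)(8 11) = [0, 1, 13, 6, 4, 5, 10, 7, 11, 3, 9, 8, 15, 12, 14, 2]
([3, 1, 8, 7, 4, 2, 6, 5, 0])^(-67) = [8, 1, 5, 0, 4, 7, 6, 3, 2]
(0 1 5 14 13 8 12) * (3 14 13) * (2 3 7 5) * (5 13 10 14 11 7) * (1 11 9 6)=(0 11 7 13 8 12)(1 2 3 9 6)(5 10 14)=[11, 2, 3, 9, 4, 10, 1, 13, 12, 6, 14, 7, 0, 8, 5]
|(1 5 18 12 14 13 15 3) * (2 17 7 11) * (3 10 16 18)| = 84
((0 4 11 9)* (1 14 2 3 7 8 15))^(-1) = ((0 4 11 9)(1 14 2 3 7 8 15))^(-1) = (0 9 11 4)(1 15 8 7 3 2 14)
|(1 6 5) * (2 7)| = 6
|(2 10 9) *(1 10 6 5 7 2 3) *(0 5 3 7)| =14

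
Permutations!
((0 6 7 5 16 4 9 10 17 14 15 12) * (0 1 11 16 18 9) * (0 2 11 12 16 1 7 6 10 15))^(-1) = ((0 10 17 14)(1 12 7 5 18 9 15 16 4 2 11))^(-1) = (0 14 17 10)(1 11 2 4 16 15 9 18 5 7 12)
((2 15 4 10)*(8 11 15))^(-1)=(2 10 4 15 11 8)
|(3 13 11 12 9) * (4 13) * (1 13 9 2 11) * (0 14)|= |(0 14)(1 13)(2 11 12)(3 4 9)|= 6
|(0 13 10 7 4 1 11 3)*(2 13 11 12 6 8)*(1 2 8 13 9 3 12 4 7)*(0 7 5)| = 13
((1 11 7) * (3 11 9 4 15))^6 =(1 7 11 3 15 4 9)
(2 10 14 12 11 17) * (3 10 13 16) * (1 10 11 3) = (1 10 14 12 3 11 17 2 13 16) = [0, 10, 13, 11, 4, 5, 6, 7, 8, 9, 14, 17, 3, 16, 12, 15, 1, 2]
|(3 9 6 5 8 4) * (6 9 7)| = |(9)(3 7 6 5 8 4)| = 6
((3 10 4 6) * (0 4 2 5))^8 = (0 4 6 3 10 2 5)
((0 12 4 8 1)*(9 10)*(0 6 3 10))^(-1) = (0 9 10 3 6 1 8 4 12)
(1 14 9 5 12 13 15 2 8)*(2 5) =(1 14 9 2 8)(5 12 13 15) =[0, 14, 8, 3, 4, 12, 6, 7, 1, 2, 10, 11, 13, 15, 9, 5]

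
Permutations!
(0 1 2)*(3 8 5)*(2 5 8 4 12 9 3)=(0 1 5 2)(3 4 12 9)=[1, 5, 0, 4, 12, 2, 6, 7, 8, 3, 10, 11, 9]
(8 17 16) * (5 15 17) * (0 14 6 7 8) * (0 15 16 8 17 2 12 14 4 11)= (0 4 11)(2 12 14 6 7 17 8 5 16 15)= [4, 1, 12, 3, 11, 16, 7, 17, 5, 9, 10, 0, 14, 13, 6, 2, 15, 8]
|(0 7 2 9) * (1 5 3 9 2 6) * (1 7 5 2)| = 4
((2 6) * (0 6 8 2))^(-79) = (0 6)(2 8)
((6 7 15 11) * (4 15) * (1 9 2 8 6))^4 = (1 6 11 8 15 2 4 9 7)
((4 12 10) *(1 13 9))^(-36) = (13)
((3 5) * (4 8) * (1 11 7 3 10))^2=((1 11 7 3 5 10)(4 8))^2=(1 7 5)(3 10 11)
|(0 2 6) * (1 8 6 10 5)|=|(0 2 10 5 1 8 6)|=7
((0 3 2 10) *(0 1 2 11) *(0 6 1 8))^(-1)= ((0 3 11 6 1 2 10 8))^(-1)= (0 8 10 2 1 6 11 3)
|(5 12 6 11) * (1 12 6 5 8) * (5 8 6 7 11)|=|(1 12 8)(5 7 11 6)|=12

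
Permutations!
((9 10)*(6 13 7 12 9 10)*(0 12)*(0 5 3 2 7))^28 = (0 6 12 13 9)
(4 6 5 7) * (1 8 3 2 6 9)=(1 8 3 2 6 5 7 4 9)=[0, 8, 6, 2, 9, 7, 5, 4, 3, 1]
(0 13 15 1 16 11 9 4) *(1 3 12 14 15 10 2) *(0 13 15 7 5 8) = [15, 16, 1, 12, 13, 8, 6, 5, 0, 4, 2, 9, 14, 10, 7, 3, 11] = (0 15 3 12 14 7 5 8)(1 16 11 9 4 13 10 2)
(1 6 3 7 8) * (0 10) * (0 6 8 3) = (0 10 6)(1 8)(3 7) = [10, 8, 2, 7, 4, 5, 0, 3, 1, 9, 6]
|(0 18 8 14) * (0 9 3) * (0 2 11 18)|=7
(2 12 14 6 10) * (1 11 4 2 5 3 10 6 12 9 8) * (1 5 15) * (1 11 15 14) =(1 15 11 4 2 9 8 5 3 10 14 12) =[0, 15, 9, 10, 2, 3, 6, 7, 5, 8, 14, 4, 1, 13, 12, 11]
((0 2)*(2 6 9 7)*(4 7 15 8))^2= ((0 6 9 15 8 4 7 2))^2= (0 9 8 7)(2 6 15 4)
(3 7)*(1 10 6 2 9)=[0, 10, 9, 7, 4, 5, 2, 3, 8, 1, 6]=(1 10 6 2 9)(3 7)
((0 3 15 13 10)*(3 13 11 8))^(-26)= (0 13 10)(3 11)(8 15)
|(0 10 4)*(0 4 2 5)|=4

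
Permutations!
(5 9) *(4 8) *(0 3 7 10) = (0 3 7 10)(4 8)(5 9) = [3, 1, 2, 7, 8, 9, 6, 10, 4, 5, 0]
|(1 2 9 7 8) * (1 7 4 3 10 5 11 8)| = 10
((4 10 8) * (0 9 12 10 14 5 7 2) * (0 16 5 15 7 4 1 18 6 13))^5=(0 1 9 18 12 6 10 13 8)(2 15 4 16 7 14 5)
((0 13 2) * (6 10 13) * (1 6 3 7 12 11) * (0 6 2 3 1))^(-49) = (0 1 2 6 10 13 3 7 12 11) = ((0 1 2 6 10 13 3 7 12 11))^(-49)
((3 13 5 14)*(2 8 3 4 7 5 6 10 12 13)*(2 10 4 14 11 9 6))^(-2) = (14)(2 12 3)(4 9 5)(6 11 7)(8 13 10)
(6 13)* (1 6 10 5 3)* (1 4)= (1 6 13 10 5 3 4)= [0, 6, 2, 4, 1, 3, 13, 7, 8, 9, 5, 11, 12, 10]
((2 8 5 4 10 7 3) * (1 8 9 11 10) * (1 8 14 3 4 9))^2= (1 3)(2 14)(4 5 11 7 8 9 10)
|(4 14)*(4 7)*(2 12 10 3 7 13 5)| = 9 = |(2 12 10 3 7 4 14 13 5)|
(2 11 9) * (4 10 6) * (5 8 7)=(2 11 9)(4 10 6)(5 8 7)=[0, 1, 11, 3, 10, 8, 4, 5, 7, 2, 6, 9]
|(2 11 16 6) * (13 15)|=4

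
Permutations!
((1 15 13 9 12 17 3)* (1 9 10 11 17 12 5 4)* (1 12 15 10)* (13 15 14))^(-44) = (17)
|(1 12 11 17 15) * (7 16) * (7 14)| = 15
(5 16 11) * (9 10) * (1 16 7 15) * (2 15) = (1 16 11 5 7 2 15)(9 10) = [0, 16, 15, 3, 4, 7, 6, 2, 8, 10, 9, 5, 12, 13, 14, 1, 11]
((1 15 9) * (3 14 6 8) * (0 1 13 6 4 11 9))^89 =(0 15 1)(3 14 4 11 9 13 6 8)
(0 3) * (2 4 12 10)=(0 3)(2 4 12 10)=[3, 1, 4, 0, 12, 5, 6, 7, 8, 9, 2, 11, 10]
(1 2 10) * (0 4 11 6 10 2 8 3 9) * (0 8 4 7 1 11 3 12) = (0 7 1 4 3 9 8 12)(6 10 11) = [7, 4, 2, 9, 3, 5, 10, 1, 12, 8, 11, 6, 0]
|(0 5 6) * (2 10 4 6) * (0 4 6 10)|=|(0 5 2)(4 10 6)|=3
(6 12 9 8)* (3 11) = (3 11)(6 12 9 8) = [0, 1, 2, 11, 4, 5, 12, 7, 6, 8, 10, 3, 9]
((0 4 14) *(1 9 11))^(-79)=((0 4 14)(1 9 11))^(-79)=(0 14 4)(1 11 9)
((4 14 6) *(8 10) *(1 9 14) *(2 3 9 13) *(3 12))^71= ((1 13 2 12 3 9 14 6 4)(8 10))^71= (1 4 6 14 9 3 12 2 13)(8 10)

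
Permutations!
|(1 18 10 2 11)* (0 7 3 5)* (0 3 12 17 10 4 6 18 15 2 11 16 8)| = 66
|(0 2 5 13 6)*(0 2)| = |(2 5 13 6)| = 4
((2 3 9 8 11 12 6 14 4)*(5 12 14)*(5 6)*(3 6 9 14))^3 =(2 8 14 6 11 4 9 3)(5 12)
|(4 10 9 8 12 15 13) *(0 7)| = 14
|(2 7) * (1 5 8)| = 6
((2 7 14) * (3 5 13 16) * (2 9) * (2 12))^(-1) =(2 12 9 14 7)(3 16 13 5)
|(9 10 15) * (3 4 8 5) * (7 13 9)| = |(3 4 8 5)(7 13 9 10 15)| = 20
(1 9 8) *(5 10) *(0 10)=(0 10 5)(1 9 8)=[10, 9, 2, 3, 4, 0, 6, 7, 1, 8, 5]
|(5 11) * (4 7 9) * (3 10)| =|(3 10)(4 7 9)(5 11)| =6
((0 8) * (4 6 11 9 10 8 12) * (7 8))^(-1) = ((0 12 4 6 11 9 10 7 8))^(-1) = (0 8 7 10 9 11 6 4 12)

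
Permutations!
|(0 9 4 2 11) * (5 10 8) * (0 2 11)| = 15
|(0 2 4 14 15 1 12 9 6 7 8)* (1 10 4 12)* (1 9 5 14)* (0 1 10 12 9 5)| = |(0 2 9 6 7 8 1 5 14 15 12)(4 10)| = 22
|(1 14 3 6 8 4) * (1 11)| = |(1 14 3 6 8 4 11)| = 7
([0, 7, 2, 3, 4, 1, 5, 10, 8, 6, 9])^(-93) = [0, 9, 2, 3, 4, 10, 7, 6, 8, 1, 5]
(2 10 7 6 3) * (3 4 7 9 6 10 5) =(2 5 3)(4 7 10 9 6) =[0, 1, 5, 2, 7, 3, 4, 10, 8, 6, 9]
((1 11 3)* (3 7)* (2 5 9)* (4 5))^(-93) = ((1 11 7 3)(2 4 5 9))^(-93) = (1 3 7 11)(2 9 5 4)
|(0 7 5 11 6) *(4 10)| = 10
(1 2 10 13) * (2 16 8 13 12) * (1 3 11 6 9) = (1 16 8 13 3 11 6 9)(2 10 12) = [0, 16, 10, 11, 4, 5, 9, 7, 13, 1, 12, 6, 2, 3, 14, 15, 8]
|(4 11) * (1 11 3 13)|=|(1 11 4 3 13)|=5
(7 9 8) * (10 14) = (7 9 8)(10 14) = [0, 1, 2, 3, 4, 5, 6, 9, 7, 8, 14, 11, 12, 13, 10]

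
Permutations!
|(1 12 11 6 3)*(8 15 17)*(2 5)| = 30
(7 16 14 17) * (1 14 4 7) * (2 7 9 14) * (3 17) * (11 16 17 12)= (1 2 7 17)(3 12 11 16 4 9 14)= [0, 2, 7, 12, 9, 5, 6, 17, 8, 14, 10, 16, 11, 13, 3, 15, 4, 1]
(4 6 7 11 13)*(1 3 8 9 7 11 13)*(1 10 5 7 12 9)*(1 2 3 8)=(1 8 2 3)(4 6 11 10 5 7 13)(9 12)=[0, 8, 3, 1, 6, 7, 11, 13, 2, 12, 5, 10, 9, 4]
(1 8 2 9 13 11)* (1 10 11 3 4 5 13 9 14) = [0, 8, 14, 4, 5, 13, 6, 7, 2, 9, 11, 10, 12, 3, 1] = (1 8 2 14)(3 4 5 13)(10 11)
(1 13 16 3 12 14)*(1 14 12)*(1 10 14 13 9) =(1 9)(3 10 14 13 16) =[0, 9, 2, 10, 4, 5, 6, 7, 8, 1, 14, 11, 12, 16, 13, 15, 3]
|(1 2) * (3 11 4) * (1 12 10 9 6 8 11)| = |(1 2 12 10 9 6 8 11 4 3)| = 10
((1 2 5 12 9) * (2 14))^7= (1 14 2 5 12 9)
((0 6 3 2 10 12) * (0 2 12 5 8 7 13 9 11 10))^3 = (0 12 6 2 3)(5 13 10 7 11 8 9)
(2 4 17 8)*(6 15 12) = (2 4 17 8)(6 15 12) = [0, 1, 4, 3, 17, 5, 15, 7, 2, 9, 10, 11, 6, 13, 14, 12, 16, 8]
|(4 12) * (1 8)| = 2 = |(1 8)(4 12)|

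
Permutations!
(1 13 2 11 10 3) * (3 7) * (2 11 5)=[0, 13, 5, 1, 4, 2, 6, 3, 8, 9, 7, 10, 12, 11]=(1 13 11 10 7 3)(2 5)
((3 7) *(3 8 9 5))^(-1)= ((3 7 8 9 5))^(-1)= (3 5 9 8 7)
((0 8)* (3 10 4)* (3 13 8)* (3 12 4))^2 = (0 4 8 12 13)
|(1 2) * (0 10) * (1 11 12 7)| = 10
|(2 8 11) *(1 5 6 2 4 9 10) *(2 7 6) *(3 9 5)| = 20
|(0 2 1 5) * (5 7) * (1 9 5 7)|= |(0 2 9 5)|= 4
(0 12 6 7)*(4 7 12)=(0 4 7)(6 12)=[4, 1, 2, 3, 7, 5, 12, 0, 8, 9, 10, 11, 6]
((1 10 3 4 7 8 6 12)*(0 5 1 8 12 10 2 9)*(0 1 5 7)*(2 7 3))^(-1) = ((0 3 4)(1 7 12 8 6 10 2 9))^(-1) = (0 4 3)(1 9 2 10 6 8 12 7)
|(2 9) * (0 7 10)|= |(0 7 10)(2 9)|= 6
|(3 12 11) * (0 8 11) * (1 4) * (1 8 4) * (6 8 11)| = |(0 4 11 3 12)(6 8)| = 10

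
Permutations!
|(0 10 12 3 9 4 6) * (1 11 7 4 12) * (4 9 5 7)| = 30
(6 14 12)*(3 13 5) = (3 13 5)(6 14 12) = [0, 1, 2, 13, 4, 3, 14, 7, 8, 9, 10, 11, 6, 5, 12]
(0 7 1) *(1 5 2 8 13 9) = (0 7 5 2 8 13 9 1) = [7, 0, 8, 3, 4, 2, 6, 5, 13, 1, 10, 11, 12, 9]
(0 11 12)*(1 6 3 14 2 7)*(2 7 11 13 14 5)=(0 13 14 7 1 6 3 5 2 11 12)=[13, 6, 11, 5, 4, 2, 3, 1, 8, 9, 10, 12, 0, 14, 7]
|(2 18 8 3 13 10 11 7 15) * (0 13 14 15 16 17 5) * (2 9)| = |(0 13 10 11 7 16 17 5)(2 18 8 3 14 15 9)| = 56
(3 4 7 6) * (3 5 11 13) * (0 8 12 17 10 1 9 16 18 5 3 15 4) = (0 8 12 17 10 1 9 16 18 5 11 13 15 4 7 6 3) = [8, 9, 2, 0, 7, 11, 3, 6, 12, 16, 1, 13, 17, 15, 14, 4, 18, 10, 5]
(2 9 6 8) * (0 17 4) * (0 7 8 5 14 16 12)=(0 17 4 7 8 2 9 6 5 14 16 12)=[17, 1, 9, 3, 7, 14, 5, 8, 2, 6, 10, 11, 0, 13, 16, 15, 12, 4]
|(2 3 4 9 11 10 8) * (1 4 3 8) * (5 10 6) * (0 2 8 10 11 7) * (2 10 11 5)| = 6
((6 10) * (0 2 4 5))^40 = (10) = ((0 2 4 5)(6 10))^40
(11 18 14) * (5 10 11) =(5 10 11 18 14) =[0, 1, 2, 3, 4, 10, 6, 7, 8, 9, 11, 18, 12, 13, 5, 15, 16, 17, 14]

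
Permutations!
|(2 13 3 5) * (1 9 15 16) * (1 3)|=8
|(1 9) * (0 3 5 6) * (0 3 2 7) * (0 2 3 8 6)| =6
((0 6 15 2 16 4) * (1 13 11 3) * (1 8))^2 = (0 15 16)(1 11 8 13 3)(2 4 6)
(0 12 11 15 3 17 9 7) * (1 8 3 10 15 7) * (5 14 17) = (0 12 11 7)(1 8 3 5 14 17 9)(10 15) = [12, 8, 2, 5, 4, 14, 6, 0, 3, 1, 15, 7, 11, 13, 17, 10, 16, 9]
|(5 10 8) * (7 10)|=4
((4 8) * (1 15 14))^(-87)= (15)(4 8)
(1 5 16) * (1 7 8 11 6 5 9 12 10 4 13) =(1 9 12 10 4 13)(5 16 7 8 11 6) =[0, 9, 2, 3, 13, 16, 5, 8, 11, 12, 4, 6, 10, 1, 14, 15, 7]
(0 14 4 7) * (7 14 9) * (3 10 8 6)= [9, 1, 2, 10, 14, 5, 3, 0, 6, 7, 8, 11, 12, 13, 4]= (0 9 7)(3 10 8 6)(4 14)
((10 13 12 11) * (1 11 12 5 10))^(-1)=((1 11)(5 10 13))^(-1)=(1 11)(5 13 10)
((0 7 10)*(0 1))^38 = (0 10)(1 7)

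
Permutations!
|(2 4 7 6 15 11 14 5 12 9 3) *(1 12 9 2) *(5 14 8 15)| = 9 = |(1 12 2 4 7 6 5 9 3)(8 15 11)|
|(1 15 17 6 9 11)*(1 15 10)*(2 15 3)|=|(1 10)(2 15 17 6 9 11 3)|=14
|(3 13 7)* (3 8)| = 4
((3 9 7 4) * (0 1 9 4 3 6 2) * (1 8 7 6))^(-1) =(0 2 6 9 1 4 3 7 8)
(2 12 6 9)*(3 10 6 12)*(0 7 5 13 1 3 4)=(0 7 5 13 1 3 10 6 9 2 4)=[7, 3, 4, 10, 0, 13, 9, 5, 8, 2, 6, 11, 12, 1]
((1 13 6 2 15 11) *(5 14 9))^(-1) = ((1 13 6 2 15 11)(5 14 9))^(-1) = (1 11 15 2 6 13)(5 9 14)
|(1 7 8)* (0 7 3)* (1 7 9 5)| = |(0 9 5 1 3)(7 8)| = 10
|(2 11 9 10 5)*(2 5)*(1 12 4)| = 12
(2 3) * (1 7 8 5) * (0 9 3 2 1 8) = (0 9 3 1 7)(5 8) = [9, 7, 2, 1, 4, 8, 6, 0, 5, 3]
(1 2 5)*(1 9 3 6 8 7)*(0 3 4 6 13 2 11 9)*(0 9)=(0 3 13 2 5 9 4 6 8 7 1 11)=[3, 11, 5, 13, 6, 9, 8, 1, 7, 4, 10, 0, 12, 2]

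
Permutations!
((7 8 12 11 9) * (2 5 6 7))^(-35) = ((2 5 6 7 8 12 11 9))^(-35) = (2 12 6 9 8 5 11 7)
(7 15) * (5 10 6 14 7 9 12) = (5 10 6 14 7 15 9 12) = [0, 1, 2, 3, 4, 10, 14, 15, 8, 12, 6, 11, 5, 13, 7, 9]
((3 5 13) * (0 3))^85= (0 3 5 13)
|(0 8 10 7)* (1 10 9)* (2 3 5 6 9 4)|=|(0 8 4 2 3 5 6 9 1 10 7)|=11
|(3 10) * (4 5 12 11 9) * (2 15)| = 10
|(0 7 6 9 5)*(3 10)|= |(0 7 6 9 5)(3 10)|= 10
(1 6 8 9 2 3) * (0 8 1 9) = [8, 6, 3, 9, 4, 5, 1, 7, 0, 2] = (0 8)(1 6)(2 3 9)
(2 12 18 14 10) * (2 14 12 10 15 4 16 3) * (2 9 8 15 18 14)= [0, 1, 10, 9, 16, 5, 6, 7, 15, 8, 2, 11, 14, 13, 18, 4, 3, 17, 12]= (2 10)(3 9 8 15 4 16)(12 14 18)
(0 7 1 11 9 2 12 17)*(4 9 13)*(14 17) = (0 7 1 11 13 4 9 2 12 14 17) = [7, 11, 12, 3, 9, 5, 6, 1, 8, 2, 10, 13, 14, 4, 17, 15, 16, 0]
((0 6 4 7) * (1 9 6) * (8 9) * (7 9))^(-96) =((0 1 8 7)(4 9 6))^(-96) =(9)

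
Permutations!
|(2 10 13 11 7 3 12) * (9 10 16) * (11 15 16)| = |(2 11 7 3 12)(9 10 13 15 16)| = 5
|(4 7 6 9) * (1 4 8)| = |(1 4 7 6 9 8)| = 6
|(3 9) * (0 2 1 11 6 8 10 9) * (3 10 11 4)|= |(0 2 1 4 3)(6 8 11)(9 10)|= 30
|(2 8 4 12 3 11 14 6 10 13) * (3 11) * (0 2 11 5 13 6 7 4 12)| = |(0 2 8 12 5 13 11 14 7 4)(6 10)| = 10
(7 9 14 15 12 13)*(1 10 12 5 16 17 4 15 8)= (1 10 12 13 7 9 14 8)(4 15 5 16 17)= [0, 10, 2, 3, 15, 16, 6, 9, 1, 14, 12, 11, 13, 7, 8, 5, 17, 4]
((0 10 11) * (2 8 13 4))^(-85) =((0 10 11)(2 8 13 4))^(-85) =(0 11 10)(2 4 13 8)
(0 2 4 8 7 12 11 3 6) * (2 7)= (0 7 12 11 3 6)(2 4 8)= [7, 1, 4, 6, 8, 5, 0, 12, 2, 9, 10, 3, 11]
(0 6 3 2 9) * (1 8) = [6, 8, 9, 2, 4, 5, 3, 7, 1, 0] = (0 6 3 2 9)(1 8)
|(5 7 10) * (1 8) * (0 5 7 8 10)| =6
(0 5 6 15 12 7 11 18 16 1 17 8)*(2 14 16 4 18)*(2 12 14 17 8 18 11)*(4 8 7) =(0 5 6 15 14 16 1 7 2 17 18 8)(4 11 12) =[5, 7, 17, 3, 11, 6, 15, 2, 0, 9, 10, 12, 4, 13, 16, 14, 1, 18, 8]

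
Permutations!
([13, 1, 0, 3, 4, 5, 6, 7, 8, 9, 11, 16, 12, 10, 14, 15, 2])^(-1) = (0 2 16 11 10 13)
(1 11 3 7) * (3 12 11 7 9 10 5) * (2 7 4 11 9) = (1 4 11 12 9 10 5 3 2 7) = [0, 4, 7, 2, 11, 3, 6, 1, 8, 10, 5, 12, 9]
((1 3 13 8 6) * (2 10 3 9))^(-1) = (1 6 8 13 3 10 2 9)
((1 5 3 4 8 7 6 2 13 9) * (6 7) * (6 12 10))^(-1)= ((1 5 3 4 8 12 10 6 2 13 9))^(-1)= (1 9 13 2 6 10 12 8 4 3 5)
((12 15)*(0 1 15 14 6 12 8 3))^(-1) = (0 3 8 15 1)(6 14 12)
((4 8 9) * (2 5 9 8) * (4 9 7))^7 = (9)(2 4 7 5)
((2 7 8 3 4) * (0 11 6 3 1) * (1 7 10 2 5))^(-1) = ((0 11 6 3 4 5 1)(2 10)(7 8))^(-1) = (0 1 5 4 3 6 11)(2 10)(7 8)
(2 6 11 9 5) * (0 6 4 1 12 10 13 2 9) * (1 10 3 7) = [6, 12, 4, 7, 10, 9, 11, 1, 8, 5, 13, 0, 3, 2] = (0 6 11)(1 12 3 7)(2 4 10 13)(5 9)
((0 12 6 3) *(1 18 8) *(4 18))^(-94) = ((0 12 6 3)(1 4 18 8))^(-94) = (0 6)(1 18)(3 12)(4 8)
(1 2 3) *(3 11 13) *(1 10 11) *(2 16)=(1 16 2)(3 10 11 13)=[0, 16, 1, 10, 4, 5, 6, 7, 8, 9, 11, 13, 12, 3, 14, 15, 2]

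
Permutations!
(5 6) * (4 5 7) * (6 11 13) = [0, 1, 2, 3, 5, 11, 7, 4, 8, 9, 10, 13, 12, 6] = (4 5 11 13 6 7)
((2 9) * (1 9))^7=(1 9 2)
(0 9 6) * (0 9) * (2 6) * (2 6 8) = (2 8)(6 9) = [0, 1, 8, 3, 4, 5, 9, 7, 2, 6]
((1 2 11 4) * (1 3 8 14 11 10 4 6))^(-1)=(1 6 11 14 8 3 4 10 2)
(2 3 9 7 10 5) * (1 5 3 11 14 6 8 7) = (1 5 2 11 14 6 8 7 10 3 9) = [0, 5, 11, 9, 4, 2, 8, 10, 7, 1, 3, 14, 12, 13, 6]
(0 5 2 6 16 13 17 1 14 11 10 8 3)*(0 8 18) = (0 5 2 6 16 13 17 1 14 11 10 18)(3 8) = [5, 14, 6, 8, 4, 2, 16, 7, 3, 9, 18, 10, 12, 17, 11, 15, 13, 1, 0]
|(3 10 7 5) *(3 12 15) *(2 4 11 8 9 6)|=6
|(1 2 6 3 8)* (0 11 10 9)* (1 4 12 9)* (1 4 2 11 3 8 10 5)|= 6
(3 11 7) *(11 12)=(3 12 11 7)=[0, 1, 2, 12, 4, 5, 6, 3, 8, 9, 10, 7, 11]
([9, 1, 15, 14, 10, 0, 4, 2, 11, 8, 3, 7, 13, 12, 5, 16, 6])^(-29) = (0 5 14 3 10 4 6 16 15 2 7 11 8 9)(12 13)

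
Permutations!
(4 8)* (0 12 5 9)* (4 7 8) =(0 12 5 9)(7 8) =[12, 1, 2, 3, 4, 9, 6, 8, 7, 0, 10, 11, 5]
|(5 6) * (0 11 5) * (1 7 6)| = 6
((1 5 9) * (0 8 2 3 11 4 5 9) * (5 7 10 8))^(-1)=((0 5)(1 9)(2 3 11 4 7 10 8))^(-1)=(0 5)(1 9)(2 8 10 7 4 11 3)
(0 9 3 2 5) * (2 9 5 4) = (0 5)(2 4)(3 9) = [5, 1, 4, 9, 2, 0, 6, 7, 8, 3]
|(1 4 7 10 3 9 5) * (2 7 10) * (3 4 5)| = 2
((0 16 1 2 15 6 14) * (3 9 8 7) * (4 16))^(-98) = (0 6 2 16)(1 4 14 15)(3 8)(7 9)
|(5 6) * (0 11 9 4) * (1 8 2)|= |(0 11 9 4)(1 8 2)(5 6)|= 12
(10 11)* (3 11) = (3 11 10) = [0, 1, 2, 11, 4, 5, 6, 7, 8, 9, 3, 10]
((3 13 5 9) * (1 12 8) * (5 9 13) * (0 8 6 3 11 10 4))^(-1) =((0 8 1 12 6 3 5 13 9 11 10 4))^(-1) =(0 4 10 11 9 13 5 3 6 12 1 8)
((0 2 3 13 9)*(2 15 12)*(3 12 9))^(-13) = (0 9 15)(2 12)(3 13) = ((0 15 9)(2 12)(3 13))^(-13)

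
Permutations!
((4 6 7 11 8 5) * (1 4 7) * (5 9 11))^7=((1 4 6)(5 7)(8 9 11))^7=(1 4 6)(5 7)(8 9 11)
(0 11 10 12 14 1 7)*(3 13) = [11, 7, 2, 13, 4, 5, 6, 0, 8, 9, 12, 10, 14, 3, 1] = (0 11 10 12 14 1 7)(3 13)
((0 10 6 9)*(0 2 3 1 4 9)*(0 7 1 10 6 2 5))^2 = (0 7 4 5 6 1 9)(2 10 3)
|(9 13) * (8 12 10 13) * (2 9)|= |(2 9 8 12 10 13)|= 6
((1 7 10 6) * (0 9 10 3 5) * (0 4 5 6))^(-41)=(0 9 10)(1 6 3 7)(4 5)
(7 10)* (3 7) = (3 7 10) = [0, 1, 2, 7, 4, 5, 6, 10, 8, 9, 3]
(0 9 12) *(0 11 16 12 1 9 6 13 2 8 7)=(0 6 13 2 8 7)(1 9)(11 16 12)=[6, 9, 8, 3, 4, 5, 13, 0, 7, 1, 10, 16, 11, 2, 14, 15, 12]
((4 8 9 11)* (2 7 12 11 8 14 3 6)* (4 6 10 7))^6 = (2 12 3)(4 11 10)(6 7 14) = ((2 4 14 3 10 7 12 11 6)(8 9))^6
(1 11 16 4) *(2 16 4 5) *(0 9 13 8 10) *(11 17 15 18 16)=(0 9 13 8 10)(1 17 15 18 16 5 2 11 4)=[9, 17, 11, 3, 1, 2, 6, 7, 10, 13, 0, 4, 12, 8, 14, 18, 5, 15, 16]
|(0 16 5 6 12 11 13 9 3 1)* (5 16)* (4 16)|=|(0 5 6 12 11 13 9 3 1)(4 16)|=18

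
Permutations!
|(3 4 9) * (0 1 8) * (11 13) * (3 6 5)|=30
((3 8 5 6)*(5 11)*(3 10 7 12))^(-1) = (3 12 7 10 6 5 11 8)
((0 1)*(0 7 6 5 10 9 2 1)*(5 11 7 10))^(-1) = (1 2 9 10)(6 7 11)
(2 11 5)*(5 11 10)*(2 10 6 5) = (11)(2 6 5 10) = [0, 1, 6, 3, 4, 10, 5, 7, 8, 9, 2, 11]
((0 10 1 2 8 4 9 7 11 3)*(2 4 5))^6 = (0 11 9 1)(3 7 4 10)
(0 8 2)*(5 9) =(0 8 2)(5 9) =[8, 1, 0, 3, 4, 9, 6, 7, 2, 5]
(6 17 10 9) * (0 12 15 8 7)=(0 12 15 8 7)(6 17 10 9)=[12, 1, 2, 3, 4, 5, 17, 0, 7, 6, 9, 11, 15, 13, 14, 8, 16, 10]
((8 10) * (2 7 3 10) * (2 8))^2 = ((2 7 3 10))^2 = (2 3)(7 10)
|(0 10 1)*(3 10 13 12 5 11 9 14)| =10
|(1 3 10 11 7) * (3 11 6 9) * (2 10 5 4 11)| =10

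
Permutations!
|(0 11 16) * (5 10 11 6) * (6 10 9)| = 12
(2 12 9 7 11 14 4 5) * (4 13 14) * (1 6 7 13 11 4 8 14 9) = (1 6 7 4 5 2 12)(8 14 11)(9 13) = [0, 6, 12, 3, 5, 2, 7, 4, 14, 13, 10, 8, 1, 9, 11]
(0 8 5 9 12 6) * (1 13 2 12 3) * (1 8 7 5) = (0 7 5 9 3 8 1 13 2 12 6) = [7, 13, 12, 8, 4, 9, 0, 5, 1, 3, 10, 11, 6, 2]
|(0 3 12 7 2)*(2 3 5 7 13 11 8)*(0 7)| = |(0 5)(2 7 3 12 13 11 8)| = 14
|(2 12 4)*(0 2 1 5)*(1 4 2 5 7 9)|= 6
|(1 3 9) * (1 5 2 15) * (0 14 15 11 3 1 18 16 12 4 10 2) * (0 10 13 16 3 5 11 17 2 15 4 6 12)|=70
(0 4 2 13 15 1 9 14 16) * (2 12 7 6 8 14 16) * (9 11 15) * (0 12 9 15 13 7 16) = (0 4 9)(1 11 13 15)(2 7 6 8 14)(12 16) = [4, 11, 7, 3, 9, 5, 8, 6, 14, 0, 10, 13, 16, 15, 2, 1, 12]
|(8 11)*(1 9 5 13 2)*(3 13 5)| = 10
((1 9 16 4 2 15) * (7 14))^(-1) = (1 15 2 4 16 9)(7 14) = ((1 9 16 4 2 15)(7 14))^(-1)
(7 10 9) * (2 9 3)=[0, 1, 9, 2, 4, 5, 6, 10, 8, 7, 3]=(2 9 7 10 3)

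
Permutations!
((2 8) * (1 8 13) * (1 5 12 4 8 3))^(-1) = (1 3)(2 8 4 12 5 13)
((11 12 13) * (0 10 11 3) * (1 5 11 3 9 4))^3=((0 10 3)(1 5 11 12 13 9 4))^3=(1 12 4 11 9 5 13)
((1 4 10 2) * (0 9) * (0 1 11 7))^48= (11)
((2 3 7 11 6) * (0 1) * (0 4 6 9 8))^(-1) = ((0 1 4 6 2 3 7 11 9 8))^(-1) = (0 8 9 11 7 3 2 6 4 1)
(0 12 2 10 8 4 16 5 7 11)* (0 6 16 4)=(0 12 2 10 8)(5 7 11 6 16)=[12, 1, 10, 3, 4, 7, 16, 11, 0, 9, 8, 6, 2, 13, 14, 15, 5]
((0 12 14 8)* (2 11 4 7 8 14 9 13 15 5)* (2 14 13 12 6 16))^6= (0 7 11 16)(2 6 8 4)(5 13)(14 15)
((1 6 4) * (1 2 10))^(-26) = (1 10 2 4 6)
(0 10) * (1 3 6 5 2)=[10, 3, 1, 6, 4, 2, 5, 7, 8, 9, 0]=(0 10)(1 3 6 5 2)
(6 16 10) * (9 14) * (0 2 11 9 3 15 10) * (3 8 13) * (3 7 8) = (0 2 11 9 14 3 15 10 6 16)(7 8 13) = [2, 1, 11, 15, 4, 5, 16, 8, 13, 14, 6, 9, 12, 7, 3, 10, 0]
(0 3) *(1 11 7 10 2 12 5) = (0 3)(1 11 7 10 2 12 5) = [3, 11, 12, 0, 4, 1, 6, 10, 8, 9, 2, 7, 5]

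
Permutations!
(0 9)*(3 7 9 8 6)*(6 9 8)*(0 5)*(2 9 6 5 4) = (0 5)(2 9 4)(3 7 8 6) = [5, 1, 9, 7, 2, 0, 3, 8, 6, 4]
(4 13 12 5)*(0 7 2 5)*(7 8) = (0 8 7 2 5 4 13 12) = [8, 1, 5, 3, 13, 4, 6, 2, 7, 9, 10, 11, 0, 12]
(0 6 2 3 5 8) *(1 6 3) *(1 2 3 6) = (0 6 3 5 8) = [6, 1, 2, 5, 4, 8, 3, 7, 0]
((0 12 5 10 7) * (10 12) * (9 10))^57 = ((0 9 10 7)(5 12))^57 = (0 9 10 7)(5 12)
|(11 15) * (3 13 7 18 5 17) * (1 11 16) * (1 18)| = |(1 11 15 16 18 5 17 3 13 7)| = 10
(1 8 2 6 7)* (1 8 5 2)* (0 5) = (0 5 2 6 7 8 1) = [5, 0, 6, 3, 4, 2, 7, 8, 1]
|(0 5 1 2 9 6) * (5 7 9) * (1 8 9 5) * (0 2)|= 8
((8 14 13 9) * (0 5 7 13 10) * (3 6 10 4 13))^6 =((0 5 7 3 6 10)(4 13 9 8 14))^6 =(4 13 9 8 14)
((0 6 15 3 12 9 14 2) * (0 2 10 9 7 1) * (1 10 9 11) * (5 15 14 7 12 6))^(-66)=((0 5 15 3 6 14 9 7 10 11 1))^(-66)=(15)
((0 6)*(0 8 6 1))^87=(0 1)(6 8)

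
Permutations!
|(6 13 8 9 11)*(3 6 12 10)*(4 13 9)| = 6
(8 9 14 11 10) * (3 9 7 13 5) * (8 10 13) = [0, 1, 2, 9, 4, 3, 6, 8, 7, 14, 10, 13, 12, 5, 11] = (3 9 14 11 13 5)(7 8)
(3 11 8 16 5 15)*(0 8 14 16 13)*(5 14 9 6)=(0 8 13)(3 11 9 6 5 15)(14 16)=[8, 1, 2, 11, 4, 15, 5, 7, 13, 6, 10, 9, 12, 0, 16, 3, 14]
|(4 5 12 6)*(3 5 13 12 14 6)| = |(3 5 14 6 4 13 12)| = 7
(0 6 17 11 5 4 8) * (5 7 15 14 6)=(0 5 4 8)(6 17 11 7 15 14)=[5, 1, 2, 3, 8, 4, 17, 15, 0, 9, 10, 7, 12, 13, 6, 14, 16, 11]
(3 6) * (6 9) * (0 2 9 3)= (0 2 9 6)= [2, 1, 9, 3, 4, 5, 0, 7, 8, 6]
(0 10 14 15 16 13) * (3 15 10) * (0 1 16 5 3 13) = (0 13 1 16)(3 15 5)(10 14) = [13, 16, 2, 15, 4, 3, 6, 7, 8, 9, 14, 11, 12, 1, 10, 5, 0]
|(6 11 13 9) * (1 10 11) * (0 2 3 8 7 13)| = 11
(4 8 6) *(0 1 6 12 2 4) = (0 1 6)(2 4 8 12) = [1, 6, 4, 3, 8, 5, 0, 7, 12, 9, 10, 11, 2]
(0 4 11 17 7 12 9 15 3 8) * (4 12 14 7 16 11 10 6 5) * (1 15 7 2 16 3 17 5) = [12, 15, 16, 8, 10, 4, 1, 14, 0, 7, 6, 5, 9, 13, 2, 17, 11, 3] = (0 12 9 7 14 2 16 11 5 4 10 6 1 15 17 3 8)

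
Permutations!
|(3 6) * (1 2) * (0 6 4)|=|(0 6 3 4)(1 2)|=4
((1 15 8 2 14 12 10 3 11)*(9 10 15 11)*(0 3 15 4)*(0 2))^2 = ((0 3 9 10 15 8)(1 11)(2 14 12 4))^2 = (0 9 15)(2 12)(3 10 8)(4 14)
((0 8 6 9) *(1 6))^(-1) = ((0 8 1 6 9))^(-1) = (0 9 6 1 8)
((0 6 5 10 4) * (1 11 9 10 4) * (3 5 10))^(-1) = (0 4 5 3 9 11 1 10 6)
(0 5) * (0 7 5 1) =(0 1)(5 7) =[1, 0, 2, 3, 4, 7, 6, 5]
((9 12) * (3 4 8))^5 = ((3 4 8)(9 12))^5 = (3 8 4)(9 12)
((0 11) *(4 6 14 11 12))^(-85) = ((0 12 4 6 14 11))^(-85) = (0 11 14 6 4 12)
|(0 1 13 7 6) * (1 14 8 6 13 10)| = 4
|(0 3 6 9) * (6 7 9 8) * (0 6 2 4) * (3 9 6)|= |(0 9 3 7 6 8 2 4)|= 8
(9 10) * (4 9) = [0, 1, 2, 3, 9, 5, 6, 7, 8, 10, 4] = (4 9 10)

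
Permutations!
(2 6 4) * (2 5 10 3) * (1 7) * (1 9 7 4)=(1 4 5 10 3 2 6)(7 9)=[0, 4, 6, 2, 5, 10, 1, 9, 8, 7, 3]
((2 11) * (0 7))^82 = ((0 7)(2 11))^82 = (11)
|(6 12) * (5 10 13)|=|(5 10 13)(6 12)|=6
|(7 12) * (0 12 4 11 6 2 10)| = 8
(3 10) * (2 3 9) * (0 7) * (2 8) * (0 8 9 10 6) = (10)(0 7 8 2 3 6) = [7, 1, 3, 6, 4, 5, 0, 8, 2, 9, 10]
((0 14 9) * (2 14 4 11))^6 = (14)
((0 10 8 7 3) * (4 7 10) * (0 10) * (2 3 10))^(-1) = ((0 4 7 10 8)(2 3))^(-1) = (0 8 10 7 4)(2 3)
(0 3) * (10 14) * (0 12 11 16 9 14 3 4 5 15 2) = [4, 1, 0, 12, 5, 15, 6, 7, 8, 14, 3, 16, 11, 13, 10, 2, 9] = (0 4 5 15 2)(3 12 11 16 9 14 10)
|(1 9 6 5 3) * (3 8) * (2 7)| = |(1 9 6 5 8 3)(2 7)| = 6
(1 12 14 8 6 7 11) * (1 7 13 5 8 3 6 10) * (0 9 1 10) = (0 9 1 12 14 3 6 13 5 8)(7 11) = [9, 12, 2, 6, 4, 8, 13, 11, 0, 1, 10, 7, 14, 5, 3]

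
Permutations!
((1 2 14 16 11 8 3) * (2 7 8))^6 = ((1 7 8 3)(2 14 16 11))^6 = (1 8)(2 16)(3 7)(11 14)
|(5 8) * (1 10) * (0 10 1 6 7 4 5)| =7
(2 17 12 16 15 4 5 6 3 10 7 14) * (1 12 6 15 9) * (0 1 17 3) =(0 1 12 16 9 17 6)(2 3 10 7 14)(4 5 15) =[1, 12, 3, 10, 5, 15, 0, 14, 8, 17, 7, 11, 16, 13, 2, 4, 9, 6]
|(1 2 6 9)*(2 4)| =5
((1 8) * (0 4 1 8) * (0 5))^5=((8)(0 4 1 5))^5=(8)(0 4 1 5)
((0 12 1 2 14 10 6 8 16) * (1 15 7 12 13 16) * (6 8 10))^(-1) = (0 16 13)(1 8 10 6 14 2)(7 15 12)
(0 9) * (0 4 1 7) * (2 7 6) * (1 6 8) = [9, 8, 7, 3, 6, 5, 2, 0, 1, 4] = (0 9 4 6 2 7)(1 8)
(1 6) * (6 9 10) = [0, 9, 2, 3, 4, 5, 1, 7, 8, 10, 6] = (1 9 10 6)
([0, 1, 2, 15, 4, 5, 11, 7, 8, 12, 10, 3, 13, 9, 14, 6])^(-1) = [0, 1, 2, 11, 4, 5, 15, 7, 8, 13, 10, 6, 9, 12, 14, 3]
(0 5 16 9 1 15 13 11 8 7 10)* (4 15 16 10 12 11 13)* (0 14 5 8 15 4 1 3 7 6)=(0 8 6)(1 16 9 3 7 12 11 15)(5 10 14)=[8, 16, 2, 7, 4, 10, 0, 12, 6, 3, 14, 15, 11, 13, 5, 1, 9]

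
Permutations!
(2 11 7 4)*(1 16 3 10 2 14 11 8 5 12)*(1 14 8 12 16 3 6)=(1 3 10 2 12 14 11 7 4 8 5 16 6)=[0, 3, 12, 10, 8, 16, 1, 4, 5, 9, 2, 7, 14, 13, 11, 15, 6]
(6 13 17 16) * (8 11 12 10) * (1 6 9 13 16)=(1 6 16 9 13 17)(8 11 12 10)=[0, 6, 2, 3, 4, 5, 16, 7, 11, 13, 8, 12, 10, 17, 14, 15, 9, 1]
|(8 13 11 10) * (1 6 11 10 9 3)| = |(1 6 11 9 3)(8 13 10)| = 15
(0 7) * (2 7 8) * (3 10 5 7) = (0 8 2 3 10 5 7) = [8, 1, 3, 10, 4, 7, 6, 0, 2, 9, 5]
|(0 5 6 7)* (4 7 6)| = |(0 5 4 7)| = 4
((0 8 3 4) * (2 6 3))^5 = ((0 8 2 6 3 4))^5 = (0 4 3 6 2 8)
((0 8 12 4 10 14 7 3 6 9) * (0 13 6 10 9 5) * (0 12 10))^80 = ((0 8 10 14 7 3)(4 9 13 6 5 12))^80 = (0 10 7)(3 8 14)(4 13 5)(6 12 9)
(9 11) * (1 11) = (1 11 9) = [0, 11, 2, 3, 4, 5, 6, 7, 8, 1, 10, 9]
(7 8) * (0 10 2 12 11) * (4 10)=(0 4 10 2 12 11)(7 8)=[4, 1, 12, 3, 10, 5, 6, 8, 7, 9, 2, 0, 11]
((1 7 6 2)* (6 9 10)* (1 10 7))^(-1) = ((2 10 6)(7 9))^(-1) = (2 6 10)(7 9)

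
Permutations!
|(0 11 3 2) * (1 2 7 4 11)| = |(0 1 2)(3 7 4 11)| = 12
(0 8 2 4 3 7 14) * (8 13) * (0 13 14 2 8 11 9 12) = (0 14 13 11 9 12)(2 4 3 7) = [14, 1, 4, 7, 3, 5, 6, 2, 8, 12, 10, 9, 0, 11, 13]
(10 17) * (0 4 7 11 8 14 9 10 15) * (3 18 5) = (0 4 7 11 8 14 9 10 17 15)(3 18 5) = [4, 1, 2, 18, 7, 3, 6, 11, 14, 10, 17, 8, 12, 13, 9, 0, 16, 15, 5]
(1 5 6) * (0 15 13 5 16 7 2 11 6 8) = (0 15 13 5 8)(1 16 7 2 11 6) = [15, 16, 11, 3, 4, 8, 1, 2, 0, 9, 10, 6, 12, 5, 14, 13, 7]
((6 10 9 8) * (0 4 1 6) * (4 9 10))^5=(10)(0 8 9)(1 4 6)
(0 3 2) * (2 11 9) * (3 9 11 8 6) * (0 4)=[9, 1, 4, 8, 0, 5, 3, 7, 6, 2, 10, 11]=(11)(0 9 2 4)(3 8 6)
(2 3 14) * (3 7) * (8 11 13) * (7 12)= (2 12 7 3 14)(8 11 13)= [0, 1, 12, 14, 4, 5, 6, 3, 11, 9, 10, 13, 7, 8, 2]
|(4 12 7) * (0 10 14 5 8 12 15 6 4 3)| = 24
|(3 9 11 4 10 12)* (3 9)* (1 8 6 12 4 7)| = |(1 8 6 12 9 11 7)(4 10)| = 14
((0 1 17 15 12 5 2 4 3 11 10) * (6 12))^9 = ((0 1 17 15 6 12 5 2 4 3 11 10))^9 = (0 3 5 15)(1 11 2 6)(4 12 17 10)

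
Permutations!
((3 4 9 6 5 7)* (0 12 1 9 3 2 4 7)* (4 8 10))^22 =(0 6 1)(2 3 10)(4 8 7)(5 9 12)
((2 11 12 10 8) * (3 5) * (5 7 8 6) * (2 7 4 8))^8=(2 8 3 6 12)(4 5 10 11 7)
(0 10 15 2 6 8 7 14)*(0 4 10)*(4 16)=(2 6 8 7 14 16 4 10 15)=[0, 1, 6, 3, 10, 5, 8, 14, 7, 9, 15, 11, 12, 13, 16, 2, 4]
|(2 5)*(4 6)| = 2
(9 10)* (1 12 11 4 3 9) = (1 12 11 4 3 9 10) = [0, 12, 2, 9, 3, 5, 6, 7, 8, 10, 1, 4, 11]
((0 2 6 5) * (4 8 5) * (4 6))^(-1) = (0 5 8 4 2)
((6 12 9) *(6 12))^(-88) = (12)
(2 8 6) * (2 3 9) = (2 8 6 3 9) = [0, 1, 8, 9, 4, 5, 3, 7, 6, 2]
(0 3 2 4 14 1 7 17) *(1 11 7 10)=(0 3 2 4 14 11 7 17)(1 10)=[3, 10, 4, 2, 14, 5, 6, 17, 8, 9, 1, 7, 12, 13, 11, 15, 16, 0]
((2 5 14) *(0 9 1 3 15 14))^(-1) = (0 5 2 14 15 3 1 9)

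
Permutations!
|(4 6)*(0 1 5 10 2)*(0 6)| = |(0 1 5 10 2 6 4)| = 7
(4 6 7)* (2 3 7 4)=(2 3 7)(4 6)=[0, 1, 3, 7, 6, 5, 4, 2]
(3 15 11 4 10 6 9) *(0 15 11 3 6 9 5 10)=(0 15 3 11 4)(5 10 9 6)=[15, 1, 2, 11, 0, 10, 5, 7, 8, 6, 9, 4, 12, 13, 14, 3]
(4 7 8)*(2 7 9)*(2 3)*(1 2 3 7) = [0, 2, 1, 3, 9, 5, 6, 8, 4, 7] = (1 2)(4 9 7 8)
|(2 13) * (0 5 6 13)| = |(0 5 6 13 2)| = 5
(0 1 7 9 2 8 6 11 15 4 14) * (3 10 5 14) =[1, 7, 8, 10, 3, 14, 11, 9, 6, 2, 5, 15, 12, 13, 0, 4] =(0 1 7 9 2 8 6 11 15 4 3 10 5 14)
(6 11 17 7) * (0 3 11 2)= (0 3 11 17 7 6 2)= [3, 1, 0, 11, 4, 5, 2, 6, 8, 9, 10, 17, 12, 13, 14, 15, 16, 7]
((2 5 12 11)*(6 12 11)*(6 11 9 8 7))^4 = (2 7)(5 6)(8 11)(9 12) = ((2 5 9 8 7 6 12 11))^4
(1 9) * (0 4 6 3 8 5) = [4, 9, 2, 8, 6, 0, 3, 7, 5, 1] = (0 4 6 3 8 5)(1 9)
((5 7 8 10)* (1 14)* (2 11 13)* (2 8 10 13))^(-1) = (1 14)(2 11)(5 10 7)(8 13)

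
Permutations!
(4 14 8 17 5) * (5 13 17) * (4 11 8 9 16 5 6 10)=(4 14 9 16 5 11 8 6 10)(13 17)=[0, 1, 2, 3, 14, 11, 10, 7, 6, 16, 4, 8, 12, 17, 9, 15, 5, 13]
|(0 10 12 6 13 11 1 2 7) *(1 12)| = 20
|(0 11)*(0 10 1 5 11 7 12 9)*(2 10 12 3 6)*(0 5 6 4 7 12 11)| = |(0 12 9 5)(1 6 2 10)(3 4 7)| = 12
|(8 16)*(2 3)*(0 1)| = 2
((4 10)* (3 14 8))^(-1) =(3 8 14)(4 10)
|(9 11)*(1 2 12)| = |(1 2 12)(9 11)| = 6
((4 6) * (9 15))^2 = ((4 6)(9 15))^2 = (15)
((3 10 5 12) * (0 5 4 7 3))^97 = (0 5 12)(3 10 4 7)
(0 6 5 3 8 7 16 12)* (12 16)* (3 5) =(16)(0 6 3 8 7 12) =[6, 1, 2, 8, 4, 5, 3, 12, 7, 9, 10, 11, 0, 13, 14, 15, 16]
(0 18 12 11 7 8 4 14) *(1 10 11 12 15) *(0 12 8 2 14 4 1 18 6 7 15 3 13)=(0 6 7 2 14 12 8 1 10 11 15 18 3 13)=[6, 10, 14, 13, 4, 5, 7, 2, 1, 9, 11, 15, 8, 0, 12, 18, 16, 17, 3]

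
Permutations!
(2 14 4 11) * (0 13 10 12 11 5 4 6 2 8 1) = (0 13 10 12 11 8 1)(2 14 6)(4 5) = [13, 0, 14, 3, 5, 4, 2, 7, 1, 9, 12, 8, 11, 10, 6]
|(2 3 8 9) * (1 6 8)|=|(1 6 8 9 2 3)|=6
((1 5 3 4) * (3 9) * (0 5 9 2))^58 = (0 5 2)(1 3)(4 9)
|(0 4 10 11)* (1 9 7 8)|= |(0 4 10 11)(1 9 7 8)|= 4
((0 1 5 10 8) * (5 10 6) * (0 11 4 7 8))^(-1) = ((0 1 10)(4 7 8 11)(5 6))^(-1) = (0 10 1)(4 11 8 7)(5 6)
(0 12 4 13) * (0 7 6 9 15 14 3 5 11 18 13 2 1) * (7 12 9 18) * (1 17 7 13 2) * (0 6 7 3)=(0 9 15 14)(1 6 18 2 17 3 5 11 13 12 4)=[9, 6, 17, 5, 1, 11, 18, 7, 8, 15, 10, 13, 4, 12, 0, 14, 16, 3, 2]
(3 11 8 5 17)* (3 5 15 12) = (3 11 8 15 12)(5 17) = [0, 1, 2, 11, 4, 17, 6, 7, 15, 9, 10, 8, 3, 13, 14, 12, 16, 5]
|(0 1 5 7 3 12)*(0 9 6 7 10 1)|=15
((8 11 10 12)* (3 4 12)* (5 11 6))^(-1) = (3 10 11 5 6 8 12 4)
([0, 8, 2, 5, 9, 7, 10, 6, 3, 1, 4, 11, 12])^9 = (12)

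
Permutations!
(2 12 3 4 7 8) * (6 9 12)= [0, 1, 6, 4, 7, 5, 9, 8, 2, 12, 10, 11, 3]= (2 6 9 12 3 4 7 8)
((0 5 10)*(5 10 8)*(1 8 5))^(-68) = ((0 10)(1 8))^(-68) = (10)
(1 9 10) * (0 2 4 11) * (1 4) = (0 2 1 9 10 4 11) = [2, 9, 1, 3, 11, 5, 6, 7, 8, 10, 4, 0]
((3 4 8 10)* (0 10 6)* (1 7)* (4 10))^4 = ((0 4 8 6)(1 7)(3 10))^4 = (10)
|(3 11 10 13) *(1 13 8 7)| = |(1 13 3 11 10 8 7)| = 7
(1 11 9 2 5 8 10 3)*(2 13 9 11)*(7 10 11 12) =[0, 2, 5, 1, 4, 8, 6, 10, 11, 13, 3, 12, 7, 9] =(1 2 5 8 11 12 7 10 3)(9 13)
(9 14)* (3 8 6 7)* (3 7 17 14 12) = (3 8 6 17 14 9 12) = [0, 1, 2, 8, 4, 5, 17, 7, 6, 12, 10, 11, 3, 13, 9, 15, 16, 14]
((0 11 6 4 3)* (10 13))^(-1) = ((0 11 6 4 3)(10 13))^(-1) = (0 3 4 6 11)(10 13)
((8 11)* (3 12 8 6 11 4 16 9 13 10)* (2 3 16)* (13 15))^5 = ((2 3 12 8 4)(6 11)(9 15 13 10 16))^5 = (16)(6 11)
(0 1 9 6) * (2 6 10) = [1, 9, 6, 3, 4, 5, 0, 7, 8, 10, 2] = (0 1 9 10 2 6)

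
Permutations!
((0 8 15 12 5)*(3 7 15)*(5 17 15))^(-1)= ((0 8 3 7 5)(12 17 15))^(-1)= (0 5 7 3 8)(12 15 17)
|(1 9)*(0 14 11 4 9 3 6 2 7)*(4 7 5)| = 28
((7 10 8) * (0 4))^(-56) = ((0 4)(7 10 8))^(-56) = (7 10 8)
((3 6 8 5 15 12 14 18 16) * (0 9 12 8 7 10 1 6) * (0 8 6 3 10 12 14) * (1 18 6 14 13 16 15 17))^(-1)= (0 12 7 6 14 15 18 10 16 13 9)(1 17 5 8 3)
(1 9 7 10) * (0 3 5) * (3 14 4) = [14, 9, 2, 5, 3, 0, 6, 10, 8, 7, 1, 11, 12, 13, 4] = (0 14 4 3 5)(1 9 7 10)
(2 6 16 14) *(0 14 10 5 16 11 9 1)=[14, 0, 6, 3, 4, 16, 11, 7, 8, 1, 5, 9, 12, 13, 2, 15, 10]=(0 14 2 6 11 9 1)(5 16 10)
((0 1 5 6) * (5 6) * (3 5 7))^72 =((0 1 6)(3 5 7))^72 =(7)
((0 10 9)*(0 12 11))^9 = ((0 10 9 12 11))^9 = (0 11 12 9 10)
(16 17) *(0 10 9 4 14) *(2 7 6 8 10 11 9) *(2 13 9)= (0 11 2 7 6 8 10 13 9 4 14)(16 17)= [11, 1, 7, 3, 14, 5, 8, 6, 10, 4, 13, 2, 12, 9, 0, 15, 17, 16]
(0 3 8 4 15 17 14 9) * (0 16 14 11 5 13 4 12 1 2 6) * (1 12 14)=(0 3 8 14 9 16 1 2 6)(4 15 17 11 5 13)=[3, 2, 6, 8, 15, 13, 0, 7, 14, 16, 10, 5, 12, 4, 9, 17, 1, 11]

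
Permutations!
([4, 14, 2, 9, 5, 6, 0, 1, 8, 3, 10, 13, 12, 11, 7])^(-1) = (0 6 5 4)(1 7 14)(3 9)(11 13)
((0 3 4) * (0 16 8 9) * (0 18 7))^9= ((0 3 4 16 8 9 18 7))^9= (0 3 4 16 8 9 18 7)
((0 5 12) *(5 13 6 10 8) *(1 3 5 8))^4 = (0 1)(3 13)(5 6)(10 12)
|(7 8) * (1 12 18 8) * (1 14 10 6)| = 8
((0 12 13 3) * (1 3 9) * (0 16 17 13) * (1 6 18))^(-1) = (0 12)(1 18 6 9 13 17 16 3)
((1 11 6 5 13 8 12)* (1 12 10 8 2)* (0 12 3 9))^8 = ((0 12 3 9)(1 11 6 5 13 2)(8 10))^8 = (1 6 13)(2 11 5)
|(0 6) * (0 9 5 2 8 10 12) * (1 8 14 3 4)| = |(0 6 9 5 2 14 3 4 1 8 10 12)| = 12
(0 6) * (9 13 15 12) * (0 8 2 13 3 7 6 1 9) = [1, 9, 13, 7, 4, 5, 8, 6, 2, 3, 10, 11, 0, 15, 14, 12] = (0 1 9 3 7 6 8 2 13 15 12)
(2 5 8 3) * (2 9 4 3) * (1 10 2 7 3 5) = (1 10 2)(3 9 4 5 8 7) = [0, 10, 1, 9, 5, 8, 6, 3, 7, 4, 2]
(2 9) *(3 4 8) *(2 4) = (2 9 4 8 3) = [0, 1, 9, 2, 8, 5, 6, 7, 3, 4]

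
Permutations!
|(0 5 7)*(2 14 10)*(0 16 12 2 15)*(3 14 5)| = 5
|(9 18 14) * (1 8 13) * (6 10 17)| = |(1 8 13)(6 10 17)(9 18 14)| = 3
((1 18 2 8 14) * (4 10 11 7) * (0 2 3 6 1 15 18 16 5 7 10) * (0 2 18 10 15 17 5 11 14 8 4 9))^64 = ((0 18 3 6 1 16 11 15 10 14 17 5 7 9)(2 4))^64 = (0 10 3 17 1 7 11)(5 16 9 15 18 14 6)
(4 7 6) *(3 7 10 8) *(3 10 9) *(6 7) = (3 6 4 9)(8 10) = [0, 1, 2, 6, 9, 5, 4, 7, 10, 3, 8]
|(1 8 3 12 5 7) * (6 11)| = |(1 8 3 12 5 7)(6 11)| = 6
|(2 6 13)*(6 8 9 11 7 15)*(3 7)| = 9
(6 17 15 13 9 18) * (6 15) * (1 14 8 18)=(1 14 8 18 15 13 9)(6 17)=[0, 14, 2, 3, 4, 5, 17, 7, 18, 1, 10, 11, 12, 9, 8, 13, 16, 6, 15]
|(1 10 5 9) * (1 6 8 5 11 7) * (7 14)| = 20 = |(1 10 11 14 7)(5 9 6 8)|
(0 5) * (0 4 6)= (0 5 4 6)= [5, 1, 2, 3, 6, 4, 0]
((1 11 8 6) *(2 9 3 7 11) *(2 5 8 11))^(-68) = (11)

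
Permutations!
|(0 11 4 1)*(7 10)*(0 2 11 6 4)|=6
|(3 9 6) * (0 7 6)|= |(0 7 6 3 9)|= 5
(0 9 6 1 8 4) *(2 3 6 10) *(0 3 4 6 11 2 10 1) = (0 9 1 8 6)(2 4 3 11) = [9, 8, 4, 11, 3, 5, 0, 7, 6, 1, 10, 2]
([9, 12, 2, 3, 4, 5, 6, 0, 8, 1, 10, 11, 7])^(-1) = [7, 9, 2, 3, 4, 5, 6, 12, 8, 0, 10, 11, 1]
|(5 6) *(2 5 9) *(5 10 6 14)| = 4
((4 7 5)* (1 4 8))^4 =(1 8 5 7 4)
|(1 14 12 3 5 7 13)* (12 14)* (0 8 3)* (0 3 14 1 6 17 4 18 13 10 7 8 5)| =|(0 5 8 14 1 12 3)(4 18 13 6 17)(7 10)| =70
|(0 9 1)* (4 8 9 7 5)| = |(0 7 5 4 8 9 1)| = 7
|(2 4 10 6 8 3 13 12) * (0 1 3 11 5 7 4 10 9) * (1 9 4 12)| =|(0 9)(1 3 13)(2 10 6 8 11 5 7 12)| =24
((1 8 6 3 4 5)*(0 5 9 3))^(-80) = ((0 5 1 8 6)(3 4 9))^(-80) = (3 4 9)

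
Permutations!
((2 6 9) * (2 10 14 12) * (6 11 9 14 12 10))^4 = ((2 11 9 6 14 10 12))^4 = (2 14 11 10 9 12 6)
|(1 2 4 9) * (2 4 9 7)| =5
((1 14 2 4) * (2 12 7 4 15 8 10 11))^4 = ((1 14 12 7 4)(2 15 8 10 11))^4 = (1 4 7 12 14)(2 11 10 8 15)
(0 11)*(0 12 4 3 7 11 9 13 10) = (0 9 13 10)(3 7 11 12 4) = [9, 1, 2, 7, 3, 5, 6, 11, 8, 13, 0, 12, 4, 10]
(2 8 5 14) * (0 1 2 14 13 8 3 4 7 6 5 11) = (14)(0 1 2 3 4 7 6 5 13 8 11) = [1, 2, 3, 4, 7, 13, 5, 6, 11, 9, 10, 0, 12, 8, 14]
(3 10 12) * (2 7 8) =(2 7 8)(3 10 12) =[0, 1, 7, 10, 4, 5, 6, 8, 2, 9, 12, 11, 3]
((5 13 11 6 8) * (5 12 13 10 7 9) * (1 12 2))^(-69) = ((1 12 13 11 6 8 2)(5 10 7 9))^(-69) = (1 12 13 11 6 8 2)(5 9 7 10)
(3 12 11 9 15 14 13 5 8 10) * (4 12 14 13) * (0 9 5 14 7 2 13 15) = (15)(0 9)(2 13 14 4 12 11 5 8 10 3 7) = [9, 1, 13, 7, 12, 8, 6, 2, 10, 0, 3, 5, 11, 14, 4, 15]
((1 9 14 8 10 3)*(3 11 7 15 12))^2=((1 9 14 8 10 11 7 15 12 3))^2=(1 14 10 7 12)(3 9 8 11 15)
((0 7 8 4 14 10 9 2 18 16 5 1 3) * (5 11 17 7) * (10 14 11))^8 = ((0 5 1 3)(2 18 16 10 9)(4 11 17 7 8))^8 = (2 10 18 9 16)(4 7 11 8 17)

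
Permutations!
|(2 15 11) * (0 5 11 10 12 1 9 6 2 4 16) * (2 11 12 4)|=12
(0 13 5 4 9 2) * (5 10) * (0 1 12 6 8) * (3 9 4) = (0 13 10 5 3 9 2 1 12 6 8) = [13, 12, 1, 9, 4, 3, 8, 7, 0, 2, 5, 11, 6, 10]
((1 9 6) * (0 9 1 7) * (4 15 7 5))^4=(0 4 9 15 6 7 5)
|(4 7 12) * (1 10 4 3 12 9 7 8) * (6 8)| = 10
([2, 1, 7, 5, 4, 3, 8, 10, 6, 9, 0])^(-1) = (0 10 7 2)(3 5)(6 8)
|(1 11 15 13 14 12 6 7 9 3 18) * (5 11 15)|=10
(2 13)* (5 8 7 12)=(2 13)(5 8 7 12)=[0, 1, 13, 3, 4, 8, 6, 12, 7, 9, 10, 11, 5, 2]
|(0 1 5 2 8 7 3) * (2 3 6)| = 4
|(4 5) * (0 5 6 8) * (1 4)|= 6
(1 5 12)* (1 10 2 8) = (1 5 12 10 2 8) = [0, 5, 8, 3, 4, 12, 6, 7, 1, 9, 2, 11, 10]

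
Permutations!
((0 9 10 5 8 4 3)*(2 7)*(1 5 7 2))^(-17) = ((0 9 10 7 1 5 8 4 3))^(-17) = (0 9 10 7 1 5 8 4 3)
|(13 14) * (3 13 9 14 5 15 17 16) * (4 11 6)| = 6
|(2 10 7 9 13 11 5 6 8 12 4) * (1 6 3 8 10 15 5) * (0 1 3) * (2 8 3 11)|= |(0 1 6 10 7 9 13 2 15 5)(4 8 12)|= 30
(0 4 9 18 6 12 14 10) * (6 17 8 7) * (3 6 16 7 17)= (0 4 9 18 3 6 12 14 10)(7 16)(8 17)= [4, 1, 2, 6, 9, 5, 12, 16, 17, 18, 0, 11, 14, 13, 10, 15, 7, 8, 3]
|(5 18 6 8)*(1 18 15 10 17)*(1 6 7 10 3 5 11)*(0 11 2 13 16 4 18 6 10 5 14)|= |(0 11 1 6 8 2 13 16 4 18 7 5 15 3 14)(10 17)|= 30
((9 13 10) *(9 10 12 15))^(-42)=((9 13 12 15))^(-42)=(9 12)(13 15)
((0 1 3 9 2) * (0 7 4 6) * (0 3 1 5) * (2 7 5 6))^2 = (0 3 7 2)(4 5 6 9)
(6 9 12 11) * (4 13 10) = [0, 1, 2, 3, 13, 5, 9, 7, 8, 12, 4, 6, 11, 10] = (4 13 10)(6 9 12 11)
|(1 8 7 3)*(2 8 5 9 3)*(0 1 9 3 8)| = |(0 1 5 3 9 8 7 2)| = 8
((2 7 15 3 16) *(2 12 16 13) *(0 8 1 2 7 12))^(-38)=(0 12 1)(2 8 16)(3 7)(13 15)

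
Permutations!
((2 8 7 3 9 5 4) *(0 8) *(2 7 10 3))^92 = ((0 8 10 3 9 5 4 7 2))^92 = (0 10 9 4 2 8 3 5 7)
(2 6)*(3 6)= (2 3 6)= [0, 1, 3, 6, 4, 5, 2]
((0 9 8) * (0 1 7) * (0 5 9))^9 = (1 8 9 5 7)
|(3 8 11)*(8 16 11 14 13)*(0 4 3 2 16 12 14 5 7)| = 9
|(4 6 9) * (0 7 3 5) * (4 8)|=|(0 7 3 5)(4 6 9 8)|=4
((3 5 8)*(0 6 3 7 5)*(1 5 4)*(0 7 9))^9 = (9)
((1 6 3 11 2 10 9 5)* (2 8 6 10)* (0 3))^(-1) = (0 6 8 11 3)(1 5 9 10) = ((0 3 11 8 6)(1 10 9 5))^(-1)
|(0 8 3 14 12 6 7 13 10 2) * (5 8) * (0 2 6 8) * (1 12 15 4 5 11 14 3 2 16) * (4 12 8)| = |(0 11 14 15 12 4 5)(1 8 2 16)(6 7 13 10)| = 28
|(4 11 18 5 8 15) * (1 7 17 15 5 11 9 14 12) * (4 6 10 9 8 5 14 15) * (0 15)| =|(0 15 6 10 9)(1 7 17 4 8 14 12)(11 18)| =70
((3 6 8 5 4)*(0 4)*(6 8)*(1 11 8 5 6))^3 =(0 5 3 4)(1 6 8 11)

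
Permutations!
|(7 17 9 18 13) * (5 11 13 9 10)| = 6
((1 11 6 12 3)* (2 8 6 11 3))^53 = ((1 3)(2 8 6 12))^53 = (1 3)(2 8 6 12)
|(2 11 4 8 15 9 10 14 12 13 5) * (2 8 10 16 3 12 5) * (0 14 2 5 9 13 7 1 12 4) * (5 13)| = 9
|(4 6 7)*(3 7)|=|(3 7 4 6)|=4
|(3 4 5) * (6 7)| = 6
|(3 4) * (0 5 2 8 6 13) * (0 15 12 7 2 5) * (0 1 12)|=18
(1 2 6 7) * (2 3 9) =[0, 3, 6, 9, 4, 5, 7, 1, 8, 2] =(1 3 9 2 6 7)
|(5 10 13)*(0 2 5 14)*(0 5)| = |(0 2)(5 10 13 14)| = 4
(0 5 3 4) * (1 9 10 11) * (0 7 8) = (0 5 3 4 7 8)(1 9 10 11) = [5, 9, 2, 4, 7, 3, 6, 8, 0, 10, 11, 1]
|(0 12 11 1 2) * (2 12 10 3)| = 12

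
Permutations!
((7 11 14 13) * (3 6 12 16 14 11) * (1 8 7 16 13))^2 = ((1 8 7 3 6 12 13 16 14))^2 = (1 7 6 13 14 8 3 12 16)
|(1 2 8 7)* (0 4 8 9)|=7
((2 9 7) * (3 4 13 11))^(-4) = ((2 9 7)(3 4 13 11))^(-4) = (13)(2 7 9)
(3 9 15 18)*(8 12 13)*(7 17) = [0, 1, 2, 9, 4, 5, 6, 17, 12, 15, 10, 11, 13, 8, 14, 18, 16, 7, 3] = (3 9 15 18)(7 17)(8 12 13)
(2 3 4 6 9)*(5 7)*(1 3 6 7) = (1 3 4 7 5)(2 6 9) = [0, 3, 6, 4, 7, 1, 9, 5, 8, 2]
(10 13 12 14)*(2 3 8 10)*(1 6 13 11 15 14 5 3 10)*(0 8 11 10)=[8, 6, 0, 11, 4, 3, 13, 7, 1, 9, 10, 15, 5, 12, 2, 14]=(0 8 1 6 13 12 5 3 11 15 14 2)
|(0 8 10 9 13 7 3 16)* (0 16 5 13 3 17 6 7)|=21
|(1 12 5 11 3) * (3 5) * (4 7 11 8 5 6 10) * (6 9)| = |(1 12 3)(4 7 11 9 6 10)(5 8)| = 6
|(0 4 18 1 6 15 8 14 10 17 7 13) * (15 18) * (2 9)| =18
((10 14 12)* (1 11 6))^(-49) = (1 6 11)(10 12 14)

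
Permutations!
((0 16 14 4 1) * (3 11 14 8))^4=((0 16 8 3 11 14 4 1))^4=(0 11)(1 3)(4 8)(14 16)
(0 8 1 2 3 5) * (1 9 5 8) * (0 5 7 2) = [1, 0, 3, 8, 4, 5, 6, 2, 9, 7] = (0 1)(2 3 8 9 7)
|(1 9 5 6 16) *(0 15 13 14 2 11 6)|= 11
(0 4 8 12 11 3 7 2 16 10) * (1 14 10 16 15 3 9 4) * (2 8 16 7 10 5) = [1, 14, 15, 10, 16, 2, 6, 8, 12, 4, 0, 9, 11, 13, 5, 3, 7] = (0 1 14 5 2 15 3 10)(4 16 7 8 12 11 9)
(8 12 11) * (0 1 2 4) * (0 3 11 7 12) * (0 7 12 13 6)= (0 1 2 4 3 11 8 7 13 6)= [1, 2, 4, 11, 3, 5, 0, 13, 7, 9, 10, 8, 12, 6]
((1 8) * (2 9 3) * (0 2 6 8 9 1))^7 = (9)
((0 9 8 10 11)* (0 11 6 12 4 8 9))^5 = (12)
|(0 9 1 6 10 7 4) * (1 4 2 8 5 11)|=|(0 9 4)(1 6 10 7 2 8 5 11)|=24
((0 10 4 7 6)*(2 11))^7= ((0 10 4 7 6)(2 11))^7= (0 4 6 10 7)(2 11)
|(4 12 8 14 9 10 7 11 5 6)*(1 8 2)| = |(1 8 14 9 10 7 11 5 6 4 12 2)| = 12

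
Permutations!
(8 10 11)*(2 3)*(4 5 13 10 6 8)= (2 3)(4 5 13 10 11)(6 8)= [0, 1, 3, 2, 5, 13, 8, 7, 6, 9, 11, 4, 12, 10]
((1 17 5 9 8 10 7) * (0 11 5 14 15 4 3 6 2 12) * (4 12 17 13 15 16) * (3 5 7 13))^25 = (0 17 10 1 4 12 2 8 7 16 15 6 9 11 14 13 3 5) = ((0 11 7 1 3 6 2 17 14 16 4 5 9 8 10 13 15 12))^25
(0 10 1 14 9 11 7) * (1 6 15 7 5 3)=(0 10 6 15 7)(1 14 9 11 5 3)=[10, 14, 2, 1, 4, 3, 15, 0, 8, 11, 6, 5, 12, 13, 9, 7]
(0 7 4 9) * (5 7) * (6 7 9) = (0 5 9)(4 6 7) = [5, 1, 2, 3, 6, 9, 7, 4, 8, 0]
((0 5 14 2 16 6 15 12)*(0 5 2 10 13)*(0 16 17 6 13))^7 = (0 14 12 6 2 10 5 15 17)(13 16)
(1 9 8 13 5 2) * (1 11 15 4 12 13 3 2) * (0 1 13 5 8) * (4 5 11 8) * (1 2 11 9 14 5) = (0 2 8 3 11 15 1 14 5 13 4 12 9) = [2, 14, 8, 11, 12, 13, 6, 7, 3, 0, 10, 15, 9, 4, 5, 1]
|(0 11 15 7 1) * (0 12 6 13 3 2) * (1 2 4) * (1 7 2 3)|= 12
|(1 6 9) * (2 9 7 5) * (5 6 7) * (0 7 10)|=8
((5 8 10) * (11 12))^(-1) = ((5 8 10)(11 12))^(-1) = (5 10 8)(11 12)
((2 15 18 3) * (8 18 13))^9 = ((2 15 13 8 18 3))^9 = (2 8)(3 13)(15 18)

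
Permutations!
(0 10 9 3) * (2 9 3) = [10, 1, 9, 0, 4, 5, 6, 7, 8, 2, 3] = (0 10 3)(2 9)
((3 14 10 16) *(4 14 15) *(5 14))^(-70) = ((3 15 4 5 14 10 16))^(-70) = (16)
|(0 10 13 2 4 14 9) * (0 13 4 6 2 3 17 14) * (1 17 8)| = |(0 10 4)(1 17 14 9 13 3 8)(2 6)| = 42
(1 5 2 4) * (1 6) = (1 5 2 4 6) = [0, 5, 4, 3, 6, 2, 1]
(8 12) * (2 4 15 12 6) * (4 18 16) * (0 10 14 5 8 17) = (0 10 14 5 8 6 2 18 16 4 15 12 17) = [10, 1, 18, 3, 15, 8, 2, 7, 6, 9, 14, 11, 17, 13, 5, 12, 4, 0, 16]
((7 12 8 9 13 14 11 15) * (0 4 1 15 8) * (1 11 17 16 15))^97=((0 4 11 8 9 13 14 17 16 15 7 12))^97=(0 4 11 8 9 13 14 17 16 15 7 12)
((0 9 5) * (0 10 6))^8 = (0 10 9 6 5)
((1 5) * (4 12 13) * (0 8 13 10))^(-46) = (0 13 12)(4 10 8)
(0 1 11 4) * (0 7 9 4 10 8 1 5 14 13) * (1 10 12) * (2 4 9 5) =[2, 11, 4, 3, 7, 14, 6, 5, 10, 9, 8, 12, 1, 0, 13] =(0 2 4 7 5 14 13)(1 11 12)(8 10)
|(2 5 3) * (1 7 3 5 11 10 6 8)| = |(1 7 3 2 11 10 6 8)| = 8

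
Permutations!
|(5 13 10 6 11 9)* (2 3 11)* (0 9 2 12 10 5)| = |(0 9)(2 3 11)(5 13)(6 12 10)| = 6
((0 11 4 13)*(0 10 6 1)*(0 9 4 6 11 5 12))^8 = ((0 5 12)(1 9 4 13 10 11 6))^8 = (0 12 5)(1 9 4 13 10 11 6)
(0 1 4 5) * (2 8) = [1, 4, 8, 3, 5, 0, 6, 7, 2] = (0 1 4 5)(2 8)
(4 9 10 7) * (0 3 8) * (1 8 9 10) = (0 3 9 1 8)(4 10 7) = [3, 8, 2, 9, 10, 5, 6, 4, 0, 1, 7]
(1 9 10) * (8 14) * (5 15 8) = (1 9 10)(5 15 8 14) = [0, 9, 2, 3, 4, 15, 6, 7, 14, 10, 1, 11, 12, 13, 5, 8]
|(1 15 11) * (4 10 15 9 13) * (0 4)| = |(0 4 10 15 11 1 9 13)| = 8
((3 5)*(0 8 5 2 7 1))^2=(0 5 2 1 8 3 7)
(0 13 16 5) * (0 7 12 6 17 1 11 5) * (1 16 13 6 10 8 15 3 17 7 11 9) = (0 6 7 12 10 8 15 3 17 16)(1 9)(5 11) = [6, 9, 2, 17, 4, 11, 7, 12, 15, 1, 8, 5, 10, 13, 14, 3, 0, 16]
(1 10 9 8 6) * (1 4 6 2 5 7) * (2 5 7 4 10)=[0, 2, 7, 3, 6, 4, 10, 1, 5, 8, 9]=(1 2 7)(4 6 10 9 8 5)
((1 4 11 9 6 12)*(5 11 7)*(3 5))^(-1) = ((1 4 7 3 5 11 9 6 12))^(-1) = (1 12 6 9 11 5 3 7 4)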